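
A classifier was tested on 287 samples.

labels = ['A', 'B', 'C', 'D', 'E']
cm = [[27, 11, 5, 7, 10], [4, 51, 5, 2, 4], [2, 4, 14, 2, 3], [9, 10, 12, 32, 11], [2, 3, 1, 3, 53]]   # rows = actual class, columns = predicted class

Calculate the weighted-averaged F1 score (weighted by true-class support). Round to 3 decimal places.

0.607

Per-class F1 score (2·TP/(2·TP+FP+FN)):
  A: TP=27, FP=4+2+9+2=17, FN=11+5+7+10=33 → 54/104 = 0.5192
  B: TP=51, FP=11+4+10+3=28, FN=4+5+2+4=15 → 102/145 = 0.7034
  C: TP=14, FP=5+5+12+1=23, FN=2+4+2+3=11 → 28/62 = 0.4516
  D: TP=32, FP=7+2+2+3=14, FN=9+10+12+11=42 → 64/120 = 0.5333
  E: TP=53, FP=10+4+3+11=28, FN=2+3+1+3=9 → 106/143 = 0.7413
Weighted-F1 score = Σ (supportᵢ/N)·F1 scoreᵢ with N=287: (60/287)·0.5192 + (66/287)·0.7034 + (25/287)·0.4516 + (74/287)·0.5333 + (62/287)·0.7413 = 0.607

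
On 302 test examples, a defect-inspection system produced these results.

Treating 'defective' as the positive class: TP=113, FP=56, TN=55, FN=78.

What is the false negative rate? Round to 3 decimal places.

0.408

FNR = FN/(FN+TP) = 78/(78+113) = 0.408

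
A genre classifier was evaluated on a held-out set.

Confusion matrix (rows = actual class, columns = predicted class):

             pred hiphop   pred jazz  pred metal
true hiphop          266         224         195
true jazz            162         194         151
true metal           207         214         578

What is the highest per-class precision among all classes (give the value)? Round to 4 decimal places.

Per-class precision (TP/(TP+FP)):
  hiphop: TP=266, FP=162+207=369 → 266/635 = 0.41890
  jazz: TP=194, FP=224+214=438 → 194/632 = 0.30696
  metal: TP=578, FP=195+151=346 → 578/924 = 0.62554
Highest is class 'metal' with precision = 0.6255.

0.6255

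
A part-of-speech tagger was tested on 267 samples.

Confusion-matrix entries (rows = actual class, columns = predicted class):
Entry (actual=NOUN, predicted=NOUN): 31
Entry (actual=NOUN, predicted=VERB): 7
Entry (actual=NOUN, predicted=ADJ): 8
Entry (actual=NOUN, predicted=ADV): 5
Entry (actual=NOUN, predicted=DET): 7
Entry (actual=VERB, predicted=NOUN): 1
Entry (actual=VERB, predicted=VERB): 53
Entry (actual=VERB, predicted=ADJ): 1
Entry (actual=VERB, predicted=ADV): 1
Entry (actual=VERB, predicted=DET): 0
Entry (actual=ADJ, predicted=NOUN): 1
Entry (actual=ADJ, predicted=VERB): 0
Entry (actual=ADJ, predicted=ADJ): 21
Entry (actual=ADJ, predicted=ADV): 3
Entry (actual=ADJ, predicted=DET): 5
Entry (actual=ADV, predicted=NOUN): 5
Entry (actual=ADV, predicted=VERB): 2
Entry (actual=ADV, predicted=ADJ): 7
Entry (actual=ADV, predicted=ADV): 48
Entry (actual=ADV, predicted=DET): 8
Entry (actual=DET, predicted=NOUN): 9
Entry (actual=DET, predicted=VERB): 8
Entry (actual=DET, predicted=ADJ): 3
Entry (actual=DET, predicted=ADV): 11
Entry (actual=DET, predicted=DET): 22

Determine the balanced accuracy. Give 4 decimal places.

Balanced accuracy = mean of per-class recall.
  NOUN: recall = 31/58 = 0.53448
  VERB: recall = 53/56 = 0.94643
  ADJ: recall = 21/30 = 0.70000
  ADV: recall = 48/70 = 0.68571
  DET: recall = 22/53 = 0.41509
Mean = (0.53448 + 0.94643 + 0.70000 + 0.68571 + 0.41509) / 5 = 0.6563

0.6563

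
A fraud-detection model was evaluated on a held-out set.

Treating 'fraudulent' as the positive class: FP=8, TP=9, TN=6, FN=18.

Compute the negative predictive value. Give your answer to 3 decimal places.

0.250

NPV = TN/(TN+FN) = 6/(6+18) = 0.250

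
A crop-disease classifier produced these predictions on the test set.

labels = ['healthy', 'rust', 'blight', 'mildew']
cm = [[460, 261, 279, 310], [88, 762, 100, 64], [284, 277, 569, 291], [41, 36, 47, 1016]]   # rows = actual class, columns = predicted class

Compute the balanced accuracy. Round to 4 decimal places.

0.5986

Balanced accuracy = mean of per-class recall.
  healthy: recall = 460/1310 = 0.35115
  rust: recall = 762/1014 = 0.75148
  blight: recall = 569/1421 = 0.40042
  mildew: recall = 1016/1140 = 0.89123
Mean = (0.35115 + 0.75148 + 0.40042 + 0.89123) / 4 = 0.5986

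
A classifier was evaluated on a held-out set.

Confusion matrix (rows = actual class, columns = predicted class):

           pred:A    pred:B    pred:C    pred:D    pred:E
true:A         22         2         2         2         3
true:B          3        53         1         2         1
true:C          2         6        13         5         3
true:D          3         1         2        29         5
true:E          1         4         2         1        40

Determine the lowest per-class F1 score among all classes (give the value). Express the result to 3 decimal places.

Per-class F1 score (2·TP/(2·TP+FP+FN)):
  A: TP=22, FP=3+2+3+1=9, FN=2+2+2+3=9 → 44/62 = 0.7097
  B: TP=53, FP=2+6+1+4=13, FN=3+1+2+1=7 → 106/126 = 0.8413
  C: TP=13, FP=2+1+2+2=7, FN=2+6+5+3=16 → 26/49 = 0.5306
  D: TP=29, FP=2+2+5+1=10, FN=3+1+2+5=11 → 58/79 = 0.7342
  E: TP=40, FP=3+1+3+5=12, FN=1+4+2+1=8 → 80/100 = 0.8000
Lowest is class 'C' with F1 score = 0.531.

0.531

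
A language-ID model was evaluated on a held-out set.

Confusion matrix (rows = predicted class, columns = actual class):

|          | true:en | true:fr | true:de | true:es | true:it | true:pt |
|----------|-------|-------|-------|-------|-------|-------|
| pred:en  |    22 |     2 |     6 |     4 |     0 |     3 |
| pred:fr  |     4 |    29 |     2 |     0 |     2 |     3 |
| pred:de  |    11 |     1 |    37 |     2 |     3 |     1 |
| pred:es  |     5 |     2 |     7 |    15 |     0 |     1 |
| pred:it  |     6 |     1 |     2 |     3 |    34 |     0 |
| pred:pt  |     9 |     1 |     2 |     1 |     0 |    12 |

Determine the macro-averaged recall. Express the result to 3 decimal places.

Per-class recall (TP/(TP+FN)):
  en: TP=22, FN=4+11+5+6+9=35 → 22/57 = 0.3860
  fr: TP=29, FN=2+1+2+1+1=7 → 29/36 = 0.8056
  de: TP=37, FN=6+2+7+2+2=19 → 37/56 = 0.6607
  es: TP=15, FN=4+0+2+3+1=10 → 15/25 = 0.6000
  it: TP=34, FN=0+2+3+0+0=5 → 34/39 = 0.8718
  pt: TP=12, FN=3+3+1+1+0=8 → 12/20 = 0.6000
Macro-recall = mean = (0.3860 + 0.8056 + 0.6607 + 0.6000 + 0.8718 + 0.6000) / 6 = 0.654

0.654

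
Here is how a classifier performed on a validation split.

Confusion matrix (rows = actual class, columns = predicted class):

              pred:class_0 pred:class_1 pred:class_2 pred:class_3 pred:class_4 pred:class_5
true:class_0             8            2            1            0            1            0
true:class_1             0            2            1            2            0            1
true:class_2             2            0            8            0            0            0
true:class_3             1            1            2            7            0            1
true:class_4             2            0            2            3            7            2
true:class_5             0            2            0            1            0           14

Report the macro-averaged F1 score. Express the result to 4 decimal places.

Per-class F1 score (2·TP/(2·TP+FP+FN)):
  class_0: TP=8, FP=0+2+1+2+0=5, FN=2+1+0+1+0=4 → 16/25 = 0.64000
  class_1: TP=2, FP=2+0+1+0+2=5, FN=0+1+2+0+1=4 → 4/13 = 0.30769
  class_2: TP=8, FP=1+1+2+2+0=6, FN=2+0+0+0+0=2 → 16/24 = 0.66667
  class_3: TP=7, FP=0+2+0+3+1=6, FN=1+1+2+0+1=5 → 14/25 = 0.56000
  class_4: TP=7, FP=1+0+0+0+0=1, FN=2+0+2+3+2=9 → 14/24 = 0.58333
  class_5: TP=14, FP=0+1+0+1+2=4, FN=0+2+0+1+0=3 → 28/35 = 0.80000
Macro-F1 score = mean = (0.64000 + 0.30769 + 0.66667 + 0.56000 + 0.58333 + 0.80000) / 6 = 0.5929

0.5929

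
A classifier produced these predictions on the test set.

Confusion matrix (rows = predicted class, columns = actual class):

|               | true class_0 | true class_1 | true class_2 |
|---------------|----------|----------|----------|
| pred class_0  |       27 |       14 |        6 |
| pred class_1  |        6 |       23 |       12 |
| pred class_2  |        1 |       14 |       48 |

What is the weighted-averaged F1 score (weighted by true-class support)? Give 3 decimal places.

Per-class F1 score (2·TP/(2·TP+FP+FN)):
  class_0: TP=27, FP=14+6=20, FN=6+1=7 → 54/81 = 0.6667
  class_1: TP=23, FP=6+12=18, FN=14+14=28 → 46/92 = 0.5000
  class_2: TP=48, FP=1+14=15, FN=6+12=18 → 96/129 = 0.7442
Weighted-F1 score = Σ (supportᵢ/N)·F1 scoreᵢ with N=151: (34/151)·0.6667 + (51/151)·0.5000 + (66/151)·0.7442 = 0.644

0.644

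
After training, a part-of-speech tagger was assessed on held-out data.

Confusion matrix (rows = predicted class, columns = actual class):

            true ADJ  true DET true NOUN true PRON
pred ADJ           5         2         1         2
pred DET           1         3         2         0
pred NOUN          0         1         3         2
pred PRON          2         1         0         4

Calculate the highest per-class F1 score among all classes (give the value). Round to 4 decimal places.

Per-class F1 score (2·TP/(2·TP+FP+FN)):
  ADJ: TP=5, FP=2+1+2=5, FN=1+0+2=3 → 10/18 = 0.55556
  DET: TP=3, FP=1+2+0=3, FN=2+1+1=4 → 6/13 = 0.46154
  NOUN: TP=3, FP=0+1+2=3, FN=1+2+0=3 → 6/12 = 0.50000
  PRON: TP=4, FP=2+1+0=3, FN=2+0+2=4 → 8/15 = 0.53333
Highest is class 'ADJ' with F1 score = 0.5556.

0.5556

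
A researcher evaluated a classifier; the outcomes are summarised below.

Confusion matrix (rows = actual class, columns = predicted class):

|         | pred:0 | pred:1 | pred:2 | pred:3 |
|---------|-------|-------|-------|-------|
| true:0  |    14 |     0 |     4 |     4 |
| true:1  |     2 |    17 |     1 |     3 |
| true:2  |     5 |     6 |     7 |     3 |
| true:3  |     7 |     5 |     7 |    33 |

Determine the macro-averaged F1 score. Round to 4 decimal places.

Per-class F1 score (2·TP/(2·TP+FP+FN)):
  0: TP=14, FP=2+5+7=14, FN=0+4+4=8 → 28/50 = 0.56000
  1: TP=17, FP=0+6+5=11, FN=2+1+3=6 → 34/51 = 0.66667
  2: TP=7, FP=4+1+7=12, FN=5+6+3=14 → 14/40 = 0.35000
  3: TP=33, FP=4+3+3=10, FN=7+5+7=19 → 66/95 = 0.69474
Macro-F1 score = mean = (0.56000 + 0.66667 + 0.35000 + 0.69474) / 4 = 0.5679

0.5679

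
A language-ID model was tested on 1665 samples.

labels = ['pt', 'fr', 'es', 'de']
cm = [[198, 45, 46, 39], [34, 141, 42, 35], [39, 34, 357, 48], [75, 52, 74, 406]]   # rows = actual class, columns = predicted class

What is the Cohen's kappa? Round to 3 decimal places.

0.536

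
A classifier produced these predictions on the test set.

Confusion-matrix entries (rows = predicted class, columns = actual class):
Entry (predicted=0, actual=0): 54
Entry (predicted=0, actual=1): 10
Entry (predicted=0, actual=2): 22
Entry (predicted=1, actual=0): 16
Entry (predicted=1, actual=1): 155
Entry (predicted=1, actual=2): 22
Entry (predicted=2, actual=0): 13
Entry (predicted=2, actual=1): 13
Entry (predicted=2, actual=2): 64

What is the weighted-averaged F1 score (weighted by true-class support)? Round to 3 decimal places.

0.736

Per-class F1 score (2·TP/(2·TP+FP+FN)):
  0: TP=54, FP=10+22=32, FN=16+13=29 → 108/169 = 0.6391
  1: TP=155, FP=16+22=38, FN=10+13=23 → 310/371 = 0.8356
  2: TP=64, FP=13+13=26, FN=22+22=44 → 128/198 = 0.6465
Weighted-F1 score = Σ (supportᵢ/N)·F1 scoreᵢ with N=369: (83/369)·0.6391 + (178/369)·0.8356 + (108/369)·0.6465 = 0.736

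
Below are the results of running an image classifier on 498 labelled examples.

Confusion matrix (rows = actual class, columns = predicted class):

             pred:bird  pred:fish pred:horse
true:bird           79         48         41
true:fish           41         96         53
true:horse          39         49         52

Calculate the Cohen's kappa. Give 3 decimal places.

Observed agreement pₒ = trace/N = 227/498 = 0.4558
Expected agreement pₑ = Σ (rowᵢ·colᵢ)/N² = (168·159 + 190·193 + 140·146)/498² = 0.3380
κ = (pₒ − pₑ)/(1 − pₑ) = (0.4558 − 0.3380)/(1 − 0.3380) = 0.178

0.178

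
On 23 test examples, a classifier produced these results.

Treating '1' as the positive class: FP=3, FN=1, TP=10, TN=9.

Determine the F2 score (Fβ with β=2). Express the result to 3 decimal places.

Fβ = (1+β²)·TP / ((1+β²)·TP + β²·FN + FP), with β²=4
= 5·10 / (5·10 + 4·1 + 3) = 0.877

0.877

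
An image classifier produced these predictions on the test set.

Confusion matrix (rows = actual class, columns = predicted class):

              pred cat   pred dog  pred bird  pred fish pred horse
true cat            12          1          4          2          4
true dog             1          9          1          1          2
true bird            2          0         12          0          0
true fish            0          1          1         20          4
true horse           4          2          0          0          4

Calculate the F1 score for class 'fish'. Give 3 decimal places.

0.816

Take TP from the diagonal, FP from the rest of the 'fish' prediction marginal, FN from the rest of the 'fish' actual marginal.
F1 score = 2·TP/(2·TP+FP+FN).
fish: TP=20, FP=2+1+0+0=3, FN=0+1+1+4=6 → 40/49 = 0.8163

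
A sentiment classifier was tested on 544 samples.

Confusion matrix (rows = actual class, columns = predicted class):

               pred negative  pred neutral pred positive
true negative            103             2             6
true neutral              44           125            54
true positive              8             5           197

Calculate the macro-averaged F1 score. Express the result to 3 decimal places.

0.774

Per-class F1 score (2·TP/(2·TP+FP+FN)):
  negative: TP=103, FP=44+8=52, FN=2+6=8 → 206/266 = 0.7744
  neutral: TP=125, FP=2+5=7, FN=44+54=98 → 250/355 = 0.7042
  positive: TP=197, FP=6+54=60, FN=8+5=13 → 394/467 = 0.8437
Macro-F1 score = mean = (0.7744 + 0.7042 + 0.8437) / 3 = 0.774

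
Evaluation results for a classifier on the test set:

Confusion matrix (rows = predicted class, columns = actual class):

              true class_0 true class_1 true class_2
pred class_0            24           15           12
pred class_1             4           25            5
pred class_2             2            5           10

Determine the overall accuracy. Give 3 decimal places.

Accuracy = trace / total = (24+25+10=59) / 102 = 59/102 = 0.578

0.578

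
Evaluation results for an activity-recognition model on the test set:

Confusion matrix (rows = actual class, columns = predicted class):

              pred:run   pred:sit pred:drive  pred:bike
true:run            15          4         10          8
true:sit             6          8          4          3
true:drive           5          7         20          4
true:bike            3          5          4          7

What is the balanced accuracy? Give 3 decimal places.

0.428

Balanced accuracy = mean of per-class recall.
  run: recall = 15/37 = 0.4054
  sit: recall = 8/21 = 0.3810
  drive: recall = 20/36 = 0.5556
  bike: recall = 7/19 = 0.3684
Mean = (0.4054 + 0.3810 + 0.5556 + 0.3684) / 4 = 0.428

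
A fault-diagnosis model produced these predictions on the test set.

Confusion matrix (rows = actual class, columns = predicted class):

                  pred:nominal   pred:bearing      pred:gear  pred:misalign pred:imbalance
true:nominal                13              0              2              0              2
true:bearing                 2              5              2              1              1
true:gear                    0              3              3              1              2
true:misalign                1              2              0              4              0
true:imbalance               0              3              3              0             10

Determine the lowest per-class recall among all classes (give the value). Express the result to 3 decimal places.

0.333

Per-class recall (TP/(TP+FN)):
  nominal: TP=13, FN=0+2+0+2=4 → 13/17 = 0.7647
  bearing: TP=5, FN=2+2+1+1=6 → 5/11 = 0.4545
  gear: TP=3, FN=0+3+1+2=6 → 3/9 = 0.3333
  misalign: TP=4, FN=1+2+0+0=3 → 4/7 = 0.5714
  imbalance: TP=10, FN=0+3+3+0=6 → 10/16 = 0.6250
Lowest is class 'gear' with recall = 0.333.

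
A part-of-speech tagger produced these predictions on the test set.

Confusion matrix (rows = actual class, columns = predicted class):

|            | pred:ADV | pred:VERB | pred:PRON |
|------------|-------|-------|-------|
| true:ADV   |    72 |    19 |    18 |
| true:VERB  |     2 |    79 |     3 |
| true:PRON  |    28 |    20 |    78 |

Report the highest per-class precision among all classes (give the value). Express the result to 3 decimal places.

0.788

Per-class precision (TP/(TP+FP)):
  ADV: TP=72, FP=2+28=30 → 72/102 = 0.7059
  VERB: TP=79, FP=19+20=39 → 79/118 = 0.6695
  PRON: TP=78, FP=18+3=21 → 78/99 = 0.7879
Highest is class 'PRON' with precision = 0.788.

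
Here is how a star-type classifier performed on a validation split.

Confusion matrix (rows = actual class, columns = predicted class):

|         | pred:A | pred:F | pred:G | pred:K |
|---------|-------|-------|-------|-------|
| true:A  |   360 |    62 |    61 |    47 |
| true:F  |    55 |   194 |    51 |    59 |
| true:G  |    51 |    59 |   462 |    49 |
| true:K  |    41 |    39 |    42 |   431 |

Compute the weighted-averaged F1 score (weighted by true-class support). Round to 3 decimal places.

0.701

Per-class F1 score (2·TP/(2·TP+FP+FN)):
  A: TP=360, FP=55+51+41=147, FN=62+61+47=170 → 720/1037 = 0.6943
  F: TP=194, FP=62+59+39=160, FN=55+51+59=165 → 388/713 = 0.5442
  G: TP=462, FP=61+51+42=154, FN=51+59+49=159 → 924/1237 = 0.7470
  K: TP=431, FP=47+59+49=155, FN=41+39+42=122 → 862/1139 = 0.7568
Weighted-F1 score = Σ (supportᵢ/N)·F1 scoreᵢ with N=2063: (530/2063)·0.6943 + (359/2063)·0.5442 + (621/2063)·0.7470 + (553/2063)·0.7568 = 0.701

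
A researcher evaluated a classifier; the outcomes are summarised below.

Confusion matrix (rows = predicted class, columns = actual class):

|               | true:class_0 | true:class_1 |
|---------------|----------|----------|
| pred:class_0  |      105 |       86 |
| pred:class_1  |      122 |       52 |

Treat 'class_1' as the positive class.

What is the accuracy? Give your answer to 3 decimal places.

Accuracy = (TP+TN)/N = (52+105)/365 = 0.430

0.430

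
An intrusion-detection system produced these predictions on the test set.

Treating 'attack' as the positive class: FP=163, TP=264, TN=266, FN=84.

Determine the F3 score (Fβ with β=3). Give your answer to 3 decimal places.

Fβ = (1+β²)·TP / ((1+β²)·TP + β²·FN + FP), with β²=9
= 10·264 / (10·264 + 9·84 + 163) = 0.742

0.742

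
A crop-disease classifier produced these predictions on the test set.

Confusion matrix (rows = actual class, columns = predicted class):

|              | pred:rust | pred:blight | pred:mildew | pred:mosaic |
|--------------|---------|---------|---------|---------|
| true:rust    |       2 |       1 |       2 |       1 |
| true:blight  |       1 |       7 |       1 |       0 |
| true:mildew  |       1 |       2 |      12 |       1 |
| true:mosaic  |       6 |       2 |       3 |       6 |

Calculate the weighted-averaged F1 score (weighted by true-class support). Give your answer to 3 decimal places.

0.562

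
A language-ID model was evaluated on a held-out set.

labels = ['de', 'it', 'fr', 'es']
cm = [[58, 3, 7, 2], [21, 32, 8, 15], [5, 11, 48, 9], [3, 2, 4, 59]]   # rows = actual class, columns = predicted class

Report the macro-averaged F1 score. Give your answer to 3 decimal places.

Per-class F1 score (2·TP/(2·TP+FP+FN)):
  de: TP=58, FP=21+5+3=29, FN=3+7+2=12 → 116/157 = 0.7389
  it: TP=32, FP=3+11+2=16, FN=21+8+15=44 → 64/124 = 0.5161
  fr: TP=48, FP=7+8+4=19, FN=5+11+9=25 → 96/140 = 0.6857
  es: TP=59, FP=2+15+9=26, FN=3+2+4=9 → 118/153 = 0.7712
Macro-F1 score = mean = (0.7389 + 0.5161 + 0.6857 + 0.7712) / 4 = 0.678

0.678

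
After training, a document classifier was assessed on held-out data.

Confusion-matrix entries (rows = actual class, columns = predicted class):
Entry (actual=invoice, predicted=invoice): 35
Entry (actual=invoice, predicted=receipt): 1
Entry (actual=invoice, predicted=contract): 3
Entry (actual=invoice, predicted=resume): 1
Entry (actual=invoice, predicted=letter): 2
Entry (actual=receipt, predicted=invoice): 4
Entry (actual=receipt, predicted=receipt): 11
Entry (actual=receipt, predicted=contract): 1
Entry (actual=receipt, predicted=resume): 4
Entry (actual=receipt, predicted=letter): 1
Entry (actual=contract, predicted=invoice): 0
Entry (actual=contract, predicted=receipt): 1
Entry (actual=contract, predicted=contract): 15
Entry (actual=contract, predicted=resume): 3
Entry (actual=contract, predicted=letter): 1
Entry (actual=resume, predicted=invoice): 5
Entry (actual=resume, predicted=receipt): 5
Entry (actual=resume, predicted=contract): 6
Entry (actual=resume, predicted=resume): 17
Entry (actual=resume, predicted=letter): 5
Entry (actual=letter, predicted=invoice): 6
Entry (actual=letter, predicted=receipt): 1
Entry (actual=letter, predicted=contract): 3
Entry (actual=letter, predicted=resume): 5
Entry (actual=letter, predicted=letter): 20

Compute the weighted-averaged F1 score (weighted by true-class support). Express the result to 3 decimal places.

Per-class F1 score (2·TP/(2·TP+FP+FN)):
  invoice: TP=35, FP=4+0+5+6=15, FN=1+3+1+2=7 → 70/92 = 0.7609
  receipt: TP=11, FP=1+1+5+1=8, FN=4+1+4+1=10 → 22/40 = 0.5500
  contract: TP=15, FP=3+1+6+3=13, FN=0+1+3+1=5 → 30/48 = 0.6250
  resume: TP=17, FP=1+4+3+5=13, FN=5+5+6+5=21 → 34/68 = 0.5000
  letter: TP=20, FP=2+1+1+5=9, FN=6+1+3+5=15 → 40/64 = 0.6250
Weighted-F1 score = Σ (supportᵢ/N)·F1 scoreᵢ with N=156: (42/156)·0.7609 + (21/156)·0.5500 + (20/156)·0.6250 + (38/156)·0.5000 + (35/156)·0.6250 = 0.621

0.621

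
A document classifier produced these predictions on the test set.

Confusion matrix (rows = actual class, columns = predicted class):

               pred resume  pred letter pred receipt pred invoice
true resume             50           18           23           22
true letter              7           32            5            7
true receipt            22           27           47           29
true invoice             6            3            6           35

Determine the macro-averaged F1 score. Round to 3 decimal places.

0.485

Per-class F1 score (2·TP/(2·TP+FP+FN)):
  resume: TP=50, FP=7+22+6=35, FN=18+23+22=63 → 100/198 = 0.5051
  letter: TP=32, FP=18+27+3=48, FN=7+5+7=19 → 64/131 = 0.4885
  receipt: TP=47, FP=23+5+6=34, FN=22+27+29=78 → 94/206 = 0.4563
  invoice: TP=35, FP=22+7+29=58, FN=6+3+6=15 → 70/143 = 0.4895
Macro-F1 score = mean = (0.5051 + 0.4885 + 0.4563 + 0.4895) / 4 = 0.485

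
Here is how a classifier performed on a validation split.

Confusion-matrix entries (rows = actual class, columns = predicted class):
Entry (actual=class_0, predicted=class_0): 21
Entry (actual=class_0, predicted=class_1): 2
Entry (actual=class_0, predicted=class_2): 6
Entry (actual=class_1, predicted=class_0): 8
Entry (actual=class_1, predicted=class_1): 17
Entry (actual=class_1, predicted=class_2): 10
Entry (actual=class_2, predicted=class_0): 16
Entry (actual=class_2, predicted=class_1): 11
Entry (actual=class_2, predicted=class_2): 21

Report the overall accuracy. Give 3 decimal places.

Accuracy = trace / total = (21+17+21=59) / 112 = 59/112 = 0.527

0.527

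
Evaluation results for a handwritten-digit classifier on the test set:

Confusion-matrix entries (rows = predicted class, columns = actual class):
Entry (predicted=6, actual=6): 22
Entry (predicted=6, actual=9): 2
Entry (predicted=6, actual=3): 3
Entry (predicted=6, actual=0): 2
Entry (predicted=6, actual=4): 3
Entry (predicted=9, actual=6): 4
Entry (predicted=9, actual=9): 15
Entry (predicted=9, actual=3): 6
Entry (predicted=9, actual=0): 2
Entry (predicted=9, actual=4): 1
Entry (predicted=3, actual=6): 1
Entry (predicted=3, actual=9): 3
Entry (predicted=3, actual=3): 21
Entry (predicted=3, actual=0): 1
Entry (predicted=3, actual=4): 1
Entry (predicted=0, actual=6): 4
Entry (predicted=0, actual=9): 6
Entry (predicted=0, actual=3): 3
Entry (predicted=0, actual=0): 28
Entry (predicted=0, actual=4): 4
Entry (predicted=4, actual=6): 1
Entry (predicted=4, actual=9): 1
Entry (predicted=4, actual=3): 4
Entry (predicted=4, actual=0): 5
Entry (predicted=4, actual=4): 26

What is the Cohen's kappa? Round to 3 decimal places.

Observed agreement pₒ = trace/N = 112/169 = 0.6627
Expected agreement pₑ = Σ (rowᵢ·colᵢ)/N² = (32·32 + 27·28 + 37·27 + 38·45 + 35·37)/169² = 0.2025
κ = (pₒ − pₑ)/(1 − pₑ) = (0.6627 − 0.2025)/(1 − 0.2025) = 0.577

0.577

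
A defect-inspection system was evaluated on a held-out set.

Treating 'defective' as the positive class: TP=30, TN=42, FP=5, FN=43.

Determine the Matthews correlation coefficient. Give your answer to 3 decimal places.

MCC = (TP·TN − FP·FN) / √((TP+FP)(TP+FN)(TN+FP)(TN+FN))
Numerator = 30·42 − 5·43 = 1045
Denominator = √(35·73·47·85) = √10207225 = 3194.8748
MCC = 1045 / 3194.8748 = 0.327

0.327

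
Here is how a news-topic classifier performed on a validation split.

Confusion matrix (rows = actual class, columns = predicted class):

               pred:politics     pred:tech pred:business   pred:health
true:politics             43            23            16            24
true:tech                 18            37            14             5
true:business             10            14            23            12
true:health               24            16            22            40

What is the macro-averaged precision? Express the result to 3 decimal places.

0.416

Per-class precision (TP/(TP+FP)):
  politics: TP=43, FP=18+10+24=52 → 43/95 = 0.4526
  tech: TP=37, FP=23+14+16=53 → 37/90 = 0.4111
  business: TP=23, FP=16+14+22=52 → 23/75 = 0.3067
  health: TP=40, FP=24+5+12=41 → 40/81 = 0.4938
Macro-precision = mean = (0.4526 + 0.4111 + 0.3067 + 0.4938) / 4 = 0.416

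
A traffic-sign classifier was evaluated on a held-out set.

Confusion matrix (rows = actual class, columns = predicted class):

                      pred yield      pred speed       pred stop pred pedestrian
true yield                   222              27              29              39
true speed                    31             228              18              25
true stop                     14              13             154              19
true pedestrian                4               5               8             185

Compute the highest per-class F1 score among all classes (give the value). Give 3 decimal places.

0.793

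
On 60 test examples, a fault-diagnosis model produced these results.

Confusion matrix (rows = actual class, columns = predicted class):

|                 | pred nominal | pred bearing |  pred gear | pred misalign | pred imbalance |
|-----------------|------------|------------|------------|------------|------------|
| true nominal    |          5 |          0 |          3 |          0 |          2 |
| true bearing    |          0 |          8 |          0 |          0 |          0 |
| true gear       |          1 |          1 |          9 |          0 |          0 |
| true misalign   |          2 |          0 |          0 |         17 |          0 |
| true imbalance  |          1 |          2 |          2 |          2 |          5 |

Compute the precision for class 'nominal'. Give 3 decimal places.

0.556

Treat 'nominal' as positive and all other classes as negative.
precision = TP/(TP+FP).
nominal: TP=5, FP=0+1+2+1=4 → 5/9 = 0.5556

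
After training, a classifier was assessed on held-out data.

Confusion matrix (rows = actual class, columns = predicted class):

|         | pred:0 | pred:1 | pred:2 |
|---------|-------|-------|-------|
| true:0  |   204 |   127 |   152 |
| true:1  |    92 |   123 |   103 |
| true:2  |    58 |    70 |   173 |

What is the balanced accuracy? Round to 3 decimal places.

Balanced accuracy = mean of per-class recall.
  0: recall = 204/483 = 0.4224
  1: recall = 123/318 = 0.3868
  2: recall = 173/301 = 0.5748
Mean = (0.4224 + 0.3868 + 0.5748) / 3 = 0.461

0.461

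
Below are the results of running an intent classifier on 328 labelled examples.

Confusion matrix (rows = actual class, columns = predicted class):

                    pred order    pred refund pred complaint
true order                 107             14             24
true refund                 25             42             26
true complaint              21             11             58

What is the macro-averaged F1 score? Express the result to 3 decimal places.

Per-class F1 score (2·TP/(2·TP+FP+FN)):
  order: TP=107, FP=25+21=46, FN=14+24=38 → 214/298 = 0.7181
  refund: TP=42, FP=14+11=25, FN=25+26=51 → 84/160 = 0.5250
  complaint: TP=58, FP=24+26=50, FN=21+11=32 → 116/198 = 0.5859
Macro-F1 score = mean = (0.7181 + 0.5250 + 0.5859) / 3 = 0.610

0.610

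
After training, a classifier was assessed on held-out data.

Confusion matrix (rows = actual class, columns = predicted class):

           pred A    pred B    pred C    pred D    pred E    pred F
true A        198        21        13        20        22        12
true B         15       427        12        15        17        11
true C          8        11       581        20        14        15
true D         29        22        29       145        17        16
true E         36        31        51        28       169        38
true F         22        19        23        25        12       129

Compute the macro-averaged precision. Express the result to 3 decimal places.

0.683

Per-class precision (TP/(TP+FP)):
  A: TP=198, FP=15+8+29+36+22=110 → 198/308 = 0.6429
  B: TP=427, FP=21+11+22+31+19=104 → 427/531 = 0.8041
  C: TP=581, FP=13+12+29+51+23=128 → 581/709 = 0.8195
  D: TP=145, FP=20+15+20+28+25=108 → 145/253 = 0.5731
  E: TP=169, FP=22+17+14+17+12=82 → 169/251 = 0.6733
  F: TP=129, FP=12+11+15+16+38=92 → 129/221 = 0.5837
Macro-precision = mean = (0.6429 + 0.8041 + 0.8195 + 0.5731 + 0.6733 + 0.5837) / 6 = 0.683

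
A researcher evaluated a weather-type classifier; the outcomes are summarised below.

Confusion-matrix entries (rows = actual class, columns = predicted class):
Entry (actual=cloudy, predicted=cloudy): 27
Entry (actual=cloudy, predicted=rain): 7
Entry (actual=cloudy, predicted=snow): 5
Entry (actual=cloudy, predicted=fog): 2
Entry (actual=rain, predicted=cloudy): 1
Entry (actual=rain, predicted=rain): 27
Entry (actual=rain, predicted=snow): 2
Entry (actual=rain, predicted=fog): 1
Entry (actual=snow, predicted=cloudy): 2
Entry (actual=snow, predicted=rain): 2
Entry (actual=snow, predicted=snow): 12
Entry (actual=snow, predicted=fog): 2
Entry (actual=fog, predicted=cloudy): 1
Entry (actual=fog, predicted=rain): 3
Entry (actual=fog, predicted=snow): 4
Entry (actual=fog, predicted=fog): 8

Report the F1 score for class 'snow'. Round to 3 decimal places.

0.585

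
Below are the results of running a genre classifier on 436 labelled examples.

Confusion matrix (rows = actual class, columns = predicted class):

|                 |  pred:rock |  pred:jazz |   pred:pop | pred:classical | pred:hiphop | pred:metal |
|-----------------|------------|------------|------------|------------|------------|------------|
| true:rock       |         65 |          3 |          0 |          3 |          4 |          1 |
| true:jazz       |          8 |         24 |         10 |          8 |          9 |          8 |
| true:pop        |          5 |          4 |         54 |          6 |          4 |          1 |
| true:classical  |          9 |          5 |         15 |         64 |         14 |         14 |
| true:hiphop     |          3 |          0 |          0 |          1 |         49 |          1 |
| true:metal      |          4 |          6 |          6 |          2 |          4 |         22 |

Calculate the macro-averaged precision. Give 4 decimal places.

Per-class precision (TP/(TP+FP)):
  rock: TP=65, FP=8+5+9+3+4=29 → 65/94 = 0.69149
  jazz: TP=24, FP=3+4+5+0+6=18 → 24/42 = 0.57143
  pop: TP=54, FP=0+10+15+0+6=31 → 54/85 = 0.63529
  classical: TP=64, FP=3+8+6+1+2=20 → 64/84 = 0.76190
  hiphop: TP=49, FP=4+9+4+14+4=35 → 49/84 = 0.58333
  metal: TP=22, FP=1+8+1+14+1=25 → 22/47 = 0.46809
Macro-precision = mean = (0.69149 + 0.57143 + 0.63529 + 0.76190 + 0.58333 + 0.46809) / 6 = 0.6186

0.6186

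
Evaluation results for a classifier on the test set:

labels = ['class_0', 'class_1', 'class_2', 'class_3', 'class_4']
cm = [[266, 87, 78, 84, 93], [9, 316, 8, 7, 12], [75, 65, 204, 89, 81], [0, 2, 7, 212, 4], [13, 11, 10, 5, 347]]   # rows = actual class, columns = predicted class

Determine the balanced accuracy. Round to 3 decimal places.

0.715

Balanced accuracy = mean of per-class recall.
  class_0: recall = 266/608 = 0.4375
  class_1: recall = 316/352 = 0.8977
  class_2: recall = 204/514 = 0.3969
  class_3: recall = 212/225 = 0.9422
  class_4: recall = 347/386 = 0.8990
Mean = (0.4375 + 0.8977 + 0.3969 + 0.9422 + 0.8990) / 5 = 0.715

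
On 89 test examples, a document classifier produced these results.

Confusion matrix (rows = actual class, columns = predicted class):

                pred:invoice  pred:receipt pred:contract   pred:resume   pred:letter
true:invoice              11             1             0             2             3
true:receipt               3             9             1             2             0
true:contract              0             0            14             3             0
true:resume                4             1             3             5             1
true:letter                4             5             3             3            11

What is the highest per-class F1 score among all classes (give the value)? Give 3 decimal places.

0.737

Per-class F1 score (2·TP/(2·TP+FP+FN)):
  invoice: TP=11, FP=3+0+4+4=11, FN=1+0+2+3=6 → 22/39 = 0.5641
  receipt: TP=9, FP=1+0+1+5=7, FN=3+1+2+0=6 → 18/31 = 0.5806
  contract: TP=14, FP=0+1+3+3=7, FN=0+0+3+0=3 → 28/38 = 0.7368
  resume: TP=5, FP=2+2+3+3=10, FN=4+1+3+1=9 → 10/29 = 0.3448
  letter: TP=11, FP=3+0+0+1=4, FN=4+5+3+3=15 → 22/41 = 0.5366
Highest is class 'contract' with F1 score = 0.737.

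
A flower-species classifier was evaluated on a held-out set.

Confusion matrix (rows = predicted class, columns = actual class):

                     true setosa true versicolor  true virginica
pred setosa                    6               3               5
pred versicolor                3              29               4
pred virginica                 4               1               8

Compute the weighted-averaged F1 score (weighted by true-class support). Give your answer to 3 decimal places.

0.676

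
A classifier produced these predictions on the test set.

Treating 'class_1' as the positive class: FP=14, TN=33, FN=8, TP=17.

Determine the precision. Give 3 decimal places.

Precision = TP/(TP+FP) = 17/(17+14) = 17/31 = 0.548

0.548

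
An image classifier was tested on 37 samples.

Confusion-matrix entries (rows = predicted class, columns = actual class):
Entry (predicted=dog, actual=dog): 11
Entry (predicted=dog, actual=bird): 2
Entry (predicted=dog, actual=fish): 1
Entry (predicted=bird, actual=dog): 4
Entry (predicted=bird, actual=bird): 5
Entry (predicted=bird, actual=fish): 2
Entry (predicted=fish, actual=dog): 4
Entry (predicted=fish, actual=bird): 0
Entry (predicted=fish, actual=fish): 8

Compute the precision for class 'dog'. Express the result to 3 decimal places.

Take TP from the diagonal, FP from the rest of the 'dog' prediction marginal, FN from the rest of the 'dog' actual marginal.
precision = TP/(TP+FP).
dog: TP=11, FP=2+1=3 → 11/14 = 0.7857

0.786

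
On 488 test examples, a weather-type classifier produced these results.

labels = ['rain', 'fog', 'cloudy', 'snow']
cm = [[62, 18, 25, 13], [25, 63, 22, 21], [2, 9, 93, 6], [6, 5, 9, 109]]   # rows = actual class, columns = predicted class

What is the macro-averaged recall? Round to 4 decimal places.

0.6742

Per-class recall (TP/(TP+FN)):
  rain: TP=62, FN=18+25+13=56 → 62/118 = 0.52542
  fog: TP=63, FN=25+22+21=68 → 63/131 = 0.48092
  cloudy: TP=93, FN=2+9+6=17 → 93/110 = 0.84545
  snow: TP=109, FN=6+5+9=20 → 109/129 = 0.84496
Macro-recall = mean = (0.52542 + 0.48092 + 0.84545 + 0.84496) / 4 = 0.6742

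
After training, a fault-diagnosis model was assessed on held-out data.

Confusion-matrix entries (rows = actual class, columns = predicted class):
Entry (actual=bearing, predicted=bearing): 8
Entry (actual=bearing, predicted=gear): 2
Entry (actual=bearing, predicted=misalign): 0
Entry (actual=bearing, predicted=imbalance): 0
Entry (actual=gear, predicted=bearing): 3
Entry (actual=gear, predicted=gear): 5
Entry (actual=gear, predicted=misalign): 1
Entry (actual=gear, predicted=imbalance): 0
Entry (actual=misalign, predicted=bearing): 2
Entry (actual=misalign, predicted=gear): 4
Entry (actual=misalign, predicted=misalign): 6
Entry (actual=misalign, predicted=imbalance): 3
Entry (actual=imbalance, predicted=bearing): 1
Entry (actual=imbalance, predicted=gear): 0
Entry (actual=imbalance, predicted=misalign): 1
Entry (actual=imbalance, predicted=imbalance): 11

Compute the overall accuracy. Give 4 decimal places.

Accuracy = trace / total = (8+5+6+11=30) / 47 = 30/47 = 0.6383

0.6383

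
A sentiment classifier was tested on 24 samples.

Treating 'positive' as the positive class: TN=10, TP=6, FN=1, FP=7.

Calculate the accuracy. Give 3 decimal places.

0.667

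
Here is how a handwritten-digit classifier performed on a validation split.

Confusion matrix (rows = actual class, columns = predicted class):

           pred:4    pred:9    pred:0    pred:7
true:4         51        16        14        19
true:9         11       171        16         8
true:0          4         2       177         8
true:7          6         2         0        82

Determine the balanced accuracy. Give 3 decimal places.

0.794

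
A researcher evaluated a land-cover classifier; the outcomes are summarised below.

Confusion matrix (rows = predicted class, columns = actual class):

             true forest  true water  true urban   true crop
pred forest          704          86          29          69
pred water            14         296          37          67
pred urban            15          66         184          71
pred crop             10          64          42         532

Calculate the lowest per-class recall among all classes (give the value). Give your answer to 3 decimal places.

0.578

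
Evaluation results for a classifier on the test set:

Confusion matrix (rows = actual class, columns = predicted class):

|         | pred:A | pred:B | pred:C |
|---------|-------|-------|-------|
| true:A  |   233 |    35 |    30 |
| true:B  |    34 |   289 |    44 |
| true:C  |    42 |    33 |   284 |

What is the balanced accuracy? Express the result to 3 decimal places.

0.787

Balanced accuracy = mean of per-class recall.
  A: recall = 233/298 = 0.7819
  B: recall = 289/367 = 0.7875
  C: recall = 284/359 = 0.7911
Mean = (0.7819 + 0.7875 + 0.7911) / 3 = 0.787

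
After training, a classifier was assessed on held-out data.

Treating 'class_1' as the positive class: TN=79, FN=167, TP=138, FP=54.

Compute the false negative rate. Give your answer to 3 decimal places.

FNR = FN/(FN+TP) = 167/(167+138) = 0.548

0.548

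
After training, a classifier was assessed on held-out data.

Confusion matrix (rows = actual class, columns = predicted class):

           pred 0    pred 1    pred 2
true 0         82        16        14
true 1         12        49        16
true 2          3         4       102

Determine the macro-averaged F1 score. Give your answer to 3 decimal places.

0.767

Per-class F1 score (2·TP/(2·TP+FP+FN)):
  0: TP=82, FP=12+3=15, FN=16+14=30 → 164/209 = 0.7847
  1: TP=49, FP=16+4=20, FN=12+16=28 → 98/146 = 0.6712
  2: TP=102, FP=14+16=30, FN=3+4=7 → 204/241 = 0.8465
Macro-F1 score = mean = (0.7847 + 0.6712 + 0.8465) / 3 = 0.767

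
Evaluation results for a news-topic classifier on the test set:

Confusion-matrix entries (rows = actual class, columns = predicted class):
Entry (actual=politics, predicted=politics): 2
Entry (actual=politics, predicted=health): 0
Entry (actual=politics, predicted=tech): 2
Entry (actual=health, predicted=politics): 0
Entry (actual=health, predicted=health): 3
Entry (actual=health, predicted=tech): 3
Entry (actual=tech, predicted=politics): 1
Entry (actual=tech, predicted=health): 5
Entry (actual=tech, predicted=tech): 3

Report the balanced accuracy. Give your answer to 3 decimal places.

0.444

Balanced accuracy = mean of per-class recall.
  politics: recall = 2/4 = 0.5000
  health: recall = 3/6 = 0.5000
  tech: recall = 3/9 = 0.3333
Mean = (0.5000 + 0.5000 + 0.3333) / 3 = 0.444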